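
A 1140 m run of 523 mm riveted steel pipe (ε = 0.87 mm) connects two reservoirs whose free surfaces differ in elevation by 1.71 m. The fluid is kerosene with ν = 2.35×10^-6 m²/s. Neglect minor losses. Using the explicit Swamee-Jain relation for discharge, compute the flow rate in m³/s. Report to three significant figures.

Q ≈ 0.174 m³/s

Swamee-Jain (Type II): Q = -0.965·√(gD⁵h_f/L)·ln[ε/(3.7D) + √(3.17ν²L/(gD³h_f))]
√(gD⁵h_f/L) = √(9.81·0.523⁵·1.71/1140) = 0.02400
ε/(3.7D) = 4.50×10^-4; √(3.17ν²L/(gD³h_f)) = 9.12×10^-5
Q = -0.965·0.02400·ln(5.408×10^-4) = 0.1742 m³/s
Check: V = 0.811 m/s, Re = 1.80×10^5, f = 0.02360, h_f = 1.72 m ≈ 1.71 m ✓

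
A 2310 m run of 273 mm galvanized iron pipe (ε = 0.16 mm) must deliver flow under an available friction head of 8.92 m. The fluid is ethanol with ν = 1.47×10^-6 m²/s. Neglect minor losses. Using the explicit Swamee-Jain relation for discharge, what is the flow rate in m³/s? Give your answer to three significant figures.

Q ≈ 0.0606 m³/s

Swamee-Jain (Type II): Q = -0.965·√(gD⁵h_f/L)·ln[ε/(3.7D) + √(3.17ν²L/(gD³h_f))]
√(gD⁵h_f/L) = √(9.81·0.273⁵·8.92/2310) = 0.007579
ε/(3.7D) = 1.58×10^-4; √(3.17ν²L/(gD³h_f)) = 9.43×10^-5
Q = -0.965·0.007579·ln(2.527×10^-4) = 0.06058 m³/s
Check: V = 1.03 m/s, Re = 1.92×10^5, f = 0.01944, h_f = 8.98 m ≈ 8.92 m ✓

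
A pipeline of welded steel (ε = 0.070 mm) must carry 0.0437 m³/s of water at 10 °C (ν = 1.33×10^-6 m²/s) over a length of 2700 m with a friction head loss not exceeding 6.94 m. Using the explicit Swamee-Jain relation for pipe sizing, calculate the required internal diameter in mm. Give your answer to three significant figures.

D ≈ 260 mm

Swamee-Jain (Type III): D = 0.66·[ε^1.25·(LQ²/(gh_f))^4.75 + ν·Q^9.4·(L/(gh_f))^5.2]^0.04
LQ²/(gh_f) = 0.07574; L/(gh_f) = 39.66
Term 1 = ε^1.25·(…)^4.75 = 3.04×10^-11; Term 2 = ν·Q^9.4·(…)^5.2 = 4.53×10^-11
D = 0.66·(3.04×10^-11 + 4.53×10^-11)^0.04 = 0.2598 m = 260 mm
Check: V = 0.824 m/s, Re = 1.61×10^5, f = 0.01808, h_f = 6.50 m ≈ 6.94 m ✓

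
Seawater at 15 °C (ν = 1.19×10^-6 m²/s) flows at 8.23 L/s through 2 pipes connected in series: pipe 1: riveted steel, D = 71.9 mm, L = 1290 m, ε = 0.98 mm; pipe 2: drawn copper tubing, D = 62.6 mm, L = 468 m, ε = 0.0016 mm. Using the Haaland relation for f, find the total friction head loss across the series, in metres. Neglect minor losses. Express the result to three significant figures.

H ≈ 206 m

Pipe 1: V = 2.027 m/s, Re = 1.22×10^5, ε/D = 0.0136, f = 0.04268, h_1 = f(L/D)V²/2g = 160.3 m
Pipe 2: V = 2.674 m/s, Re = 1.41×10^5, ε/D = 2.56×10^-5, f = 0.01675, h_2 = f(L/D)V²/2g = 45.63 m
Series → Q common, losses add: H = Σh = 206.0 m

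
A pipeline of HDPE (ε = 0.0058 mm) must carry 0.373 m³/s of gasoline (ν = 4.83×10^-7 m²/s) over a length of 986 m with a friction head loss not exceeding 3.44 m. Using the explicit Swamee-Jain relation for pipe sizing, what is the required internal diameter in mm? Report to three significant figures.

D ≈ 516 mm

Swamee-Jain (Type III): D = 0.66·[ε^1.25·(LQ²/(gh_f))^4.75 + ν·Q^9.4·(L/(gh_f))^5.2]^0.04
LQ²/(gh_f) = 4.065; L/(gh_f) = 29.22
Term 1 = ε^1.25·(…)^4.75 = 2.23×10^-4; Term 2 = ν·Q^9.4·(…)^5.2 = 0.00190
D = 0.66·(2.23×10^-4 + 0.00190)^0.04 = 0.5160 m = 516 mm
Check: V = 1.78 m/s, Re = 1.91×10^6, f = 0.01085, h_f = 3.36 m ≈ 3.44 m ✓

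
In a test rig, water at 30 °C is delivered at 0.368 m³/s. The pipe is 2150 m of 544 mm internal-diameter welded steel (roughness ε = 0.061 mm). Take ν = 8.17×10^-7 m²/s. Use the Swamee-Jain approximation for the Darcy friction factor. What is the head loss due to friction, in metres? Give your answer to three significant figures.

V = 4Q/(πD²) = 4·0.368/(π·0.544²) = 1.583 m/s
Re = VD/ν = 1.583·0.544/8.17×10^-7 = 1.05×10^6 → turbulent
ε/D = 0.061/544 = 1.12×10^-4
Swamee-Jain: f = 0.01363
h_f = f(L/D)V²/(2g) = 0.01363·(2150/0.544)·1.583²/(2·9.81) = 6.881 m

h_f ≈ 6.88 m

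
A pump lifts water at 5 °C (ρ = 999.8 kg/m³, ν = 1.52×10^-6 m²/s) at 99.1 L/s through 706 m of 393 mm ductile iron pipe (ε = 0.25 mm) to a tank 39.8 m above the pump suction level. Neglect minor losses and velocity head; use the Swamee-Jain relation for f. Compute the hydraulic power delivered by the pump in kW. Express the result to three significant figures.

P_hyd ≈ 39.8 kW

V = 4Q/(πD²) = 0.8170 m/s; Re = 2.11×10^5; ε/D = 6.36×10^-4; f = 0.01953
h_f = f(L/D)V²/2g = 1.194 m
Total head H = z + h_f = 39.8 + 1.194 = 40.99 m
P_hyd = ρgQH = 999.8·9.81·0.0991·40.99 = 39.84 kW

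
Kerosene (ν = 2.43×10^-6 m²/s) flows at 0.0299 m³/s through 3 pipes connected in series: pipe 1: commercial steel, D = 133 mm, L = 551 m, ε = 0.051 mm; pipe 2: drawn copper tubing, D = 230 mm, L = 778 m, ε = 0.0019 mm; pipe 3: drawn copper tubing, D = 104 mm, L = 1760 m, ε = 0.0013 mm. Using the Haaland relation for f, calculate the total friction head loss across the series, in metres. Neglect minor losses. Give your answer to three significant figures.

H ≈ 196 m

Pipe 1: V = 2.152 m/s, Re = 1.18×10^5, ε/D = 3.83×10^-4, f = 0.01914, h_1 = f(L/D)V²/2g = 18.72 m
Pipe 2: V = 0.7197 m/s, Re = 6.81×10^4, ε/D = 8.26×10^-6, f = 0.01937, h_2 = f(L/D)V²/2g = 1.729 m
Pipe 3: V = 3.520 m/s, Re = 1.51×10^5, ε/D = 1.25×10^-5, f = 0.01645, h_3 = f(L/D)V²/2g = 175.8 m
Series → Q common, losses add: H = Σh = 196.3 m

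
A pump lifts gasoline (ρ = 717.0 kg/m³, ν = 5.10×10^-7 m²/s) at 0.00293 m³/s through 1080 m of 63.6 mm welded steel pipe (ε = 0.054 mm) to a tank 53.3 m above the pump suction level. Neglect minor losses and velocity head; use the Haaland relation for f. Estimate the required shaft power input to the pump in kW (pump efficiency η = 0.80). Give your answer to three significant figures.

P_shaft ≈ 1.77 kW

V = 4Q/(πD²) = 0.9223 m/s; Re = 1.15×10^5; ε/D = 8.49×10^-4; f = 0.02115
h_f = f(L/D)V²/2g = 15.57 m
Total head H = z + h_f = 53.3 + 15.57 = 68.87 m
P_hyd = ρgQH = 717.0·9.81·0.00293·68.87 = 1.419 kW
P_shaft = P_hyd/η = 1.419/0.80 = 1.774 kW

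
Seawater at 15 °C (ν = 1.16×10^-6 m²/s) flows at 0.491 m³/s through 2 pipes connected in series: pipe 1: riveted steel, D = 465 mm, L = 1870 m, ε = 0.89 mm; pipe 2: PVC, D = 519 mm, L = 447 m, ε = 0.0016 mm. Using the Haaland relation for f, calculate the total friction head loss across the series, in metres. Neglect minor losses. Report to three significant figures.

H ≈ 42.7 m

Pipe 1: V = 2.891 m/s, Re = 1.16×10^6, ε/D = 0.00191, f = 0.02334, h_1 = f(L/D)V²/2g = 39.99 m
Pipe 2: V = 2.321 m/s, Re = 1.04×10^6, ε/D = 3.08×10^-6, f = 0.01157, h_2 = f(L/D)V²/2g = 2.735 m
Series → Q common, losses add: H = Σh = 42.73 m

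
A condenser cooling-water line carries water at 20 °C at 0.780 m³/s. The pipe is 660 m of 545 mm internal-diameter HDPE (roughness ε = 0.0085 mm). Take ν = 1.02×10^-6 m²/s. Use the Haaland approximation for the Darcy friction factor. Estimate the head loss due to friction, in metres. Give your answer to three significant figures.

V = 4Q/(πD²) = 4·0.780/(π·0.545²) = 3.344 m/s
Re = VD/ν = 3.344·0.545/1.02×10^-6 = 1.79×10^6 → turbulent
ε/D = 0.0085/545 = 1.56×10^-5
Haaland: f = 0.01096
h_f = f(L/D)V²/(2g) = 0.01096·(660/0.545)·3.344²/(2·9.81) = 7.565 m

h_f ≈ 7.56 m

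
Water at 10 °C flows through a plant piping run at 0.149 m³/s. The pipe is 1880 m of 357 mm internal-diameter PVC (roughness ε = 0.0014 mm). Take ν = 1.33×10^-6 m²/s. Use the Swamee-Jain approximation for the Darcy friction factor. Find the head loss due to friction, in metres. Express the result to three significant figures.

V = 4Q/(πD²) = 4·0.149/(π·0.357²) = 1.489 m/s
Re = VD/ν = 1.489·0.357/1.33×10^-6 = 4.00×10^5 → turbulent
ε/D = 0.0014/357 = 3.92×10^-6
Swamee-Jain: f = 0.01369
h_f = f(L/D)V²/(2g) = 0.01369·(1880/0.357)·1.489²/(2·9.81) = 8.140 m

h_f ≈ 8.14 m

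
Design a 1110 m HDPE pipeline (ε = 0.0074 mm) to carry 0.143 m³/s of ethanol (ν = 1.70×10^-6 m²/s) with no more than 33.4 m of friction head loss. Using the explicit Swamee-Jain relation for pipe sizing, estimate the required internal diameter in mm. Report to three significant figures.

D ≈ 242 mm

Swamee-Jain (Type III): D = 0.66·[ε^1.25·(LQ²/(gh_f))^4.75 + ν·Q^9.4·(L/(gh_f))^5.2]^0.04
LQ²/(gh_f) = 0.06928; L/(gh_f) = 3.388
Term 1 = ε^1.25·(…)^4.75 = 1.20×10^-12; Term 2 = ν·Q^9.4·(…)^5.2 = 1.11×10^-11
D = 0.66·(1.20×10^-12 + 1.11×10^-11)^0.04 = 0.2416 m = 242 mm
Check: V = 3.12 m/s, Re = 4.43×10^5, f = 0.01382, h_f = 31.5 m ≈ 33.4 m ✓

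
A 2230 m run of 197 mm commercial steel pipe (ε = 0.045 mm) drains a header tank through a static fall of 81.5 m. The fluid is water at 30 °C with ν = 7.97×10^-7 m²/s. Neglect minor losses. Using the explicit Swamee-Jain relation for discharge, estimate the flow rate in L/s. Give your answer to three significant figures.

Swamee-Jain (Type II): Q = -0.965·√(gD⁵h_f/L)·ln[ε/(3.7D) + √(3.17ν²L/(gD³h_f))]
√(gD⁵h_f/L) = √(9.81·0.197⁵·81.5/2230) = 0.01031
ε/(3.7D) = 6.17×10^-5; √(3.17ν²L/(gD³h_f)) = 2.71×10^-5
Q = -0.965·0.01031·ln(8.884×10^-5) = 0.09285 m³/s
Check: V = 3.05 m/s, Re = 7.53×10^5, f = 0.01532, h_f = 82.0 m ≈ 81.5 m ✓

Q ≈ 92.8 L/s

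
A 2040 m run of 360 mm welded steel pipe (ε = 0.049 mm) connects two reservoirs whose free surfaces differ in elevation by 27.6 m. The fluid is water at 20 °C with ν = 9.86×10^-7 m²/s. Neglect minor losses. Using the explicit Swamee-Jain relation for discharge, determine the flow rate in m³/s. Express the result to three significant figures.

Q ≈ 0.266 m³/s

Swamee-Jain (Type II): Q = -0.965·√(gD⁵h_f/L)·ln[ε/(3.7D) + √(3.17ν²L/(gD³h_f))]
√(gD⁵h_f/L) = √(9.81·0.360⁵·27.6/2040) = 0.02833
ε/(3.7D) = 3.68×10^-5; √(3.17ν²L/(gD³h_f)) = 2.23×10^-5
Q = -0.965·0.02833·ln(5.910×10^-5) = 0.2662 m³/s
Check: V = 2.61 m/s, Re = 9.55×10^5, f = 0.01406, h_f = 27.8 m ≈ 27.6 m ✓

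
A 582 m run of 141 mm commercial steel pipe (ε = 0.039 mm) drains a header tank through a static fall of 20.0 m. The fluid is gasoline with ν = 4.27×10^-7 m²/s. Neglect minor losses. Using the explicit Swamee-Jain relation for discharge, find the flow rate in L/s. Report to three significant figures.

Swamee-Jain (Type II): Q = -0.965·√(gD⁵h_f/L)·ln[ε/(3.7D) + √(3.17ν²L/(gD³h_f))]
√(gD⁵h_f/L) = √(9.81·0.141⁵·20.0/582) = 0.004334
ε/(3.7D) = 7.48×10^-5; √(3.17ν²L/(gD³h_f)) = 2.47×10^-5
Q = -0.965·0.004334·ln(9.949×10^-5) = 0.03855 m³/s
Check: V = 2.47 m/s, Re = 8.15×10^5, f = 0.01570, h_f = 20.1 m ≈ 20.0 m ✓

Q ≈ 38.5 L/s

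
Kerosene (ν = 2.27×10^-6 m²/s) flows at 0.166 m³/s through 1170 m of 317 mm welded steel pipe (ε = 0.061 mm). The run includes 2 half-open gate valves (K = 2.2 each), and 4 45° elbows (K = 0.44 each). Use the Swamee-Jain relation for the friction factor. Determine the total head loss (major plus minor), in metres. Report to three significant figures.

V = 4Q/(πD²) = 2.103 m/s; V²/2g = 0.2255 m
Re = 2.94×10^5, ε/D = 1.92×10^-4 → f = 0.01629 (Swamee-Jain)
Major: h_f = f(L/D)·V²/2g = 0.01629·3691·0.2255 = 13.55 m
Minor: ΣK = 6.16; h_m = ΣK·V²/2g = 1.389 m
Total H_L = 13.55 + 1.389 = 14.94 m

H_L ≈ 14.9 m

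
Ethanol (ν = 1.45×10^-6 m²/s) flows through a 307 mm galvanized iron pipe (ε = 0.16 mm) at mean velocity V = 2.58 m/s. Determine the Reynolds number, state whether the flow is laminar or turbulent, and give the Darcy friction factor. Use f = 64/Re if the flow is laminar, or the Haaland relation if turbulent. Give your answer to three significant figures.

Re ≈ 5.46×10^5; turbulent; f ≈ 0.0176

Re = VD/ν = 2.580·0.307/1.45×10^-6 = 5.46×10^5
Re > 4000 → turbulent; ε/D = 5.21×10^-4
Haaland: f = 0.01765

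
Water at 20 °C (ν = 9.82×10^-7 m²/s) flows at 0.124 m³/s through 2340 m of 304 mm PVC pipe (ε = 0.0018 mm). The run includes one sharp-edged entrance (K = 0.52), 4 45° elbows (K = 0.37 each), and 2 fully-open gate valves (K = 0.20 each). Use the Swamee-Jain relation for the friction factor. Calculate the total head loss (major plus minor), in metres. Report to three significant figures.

H_L ≈ 15.3 m

V = 4Q/(πD²) = 1.708 m/s; V²/2g = 0.1488 m
Re = 5.29×10^5, ε/D = 5.92×10^-6 → f = 0.01306 (Swamee-Jain)
Major: h_f = f(L/D)·V²/2g = 0.01306·7697·0.1488 = 14.95 m
Minor: ΣK = 2.40; h_m = ΣK·V²/2g = 0.3570 m
Total H_L = 14.95 + 0.3570 = 15.31 m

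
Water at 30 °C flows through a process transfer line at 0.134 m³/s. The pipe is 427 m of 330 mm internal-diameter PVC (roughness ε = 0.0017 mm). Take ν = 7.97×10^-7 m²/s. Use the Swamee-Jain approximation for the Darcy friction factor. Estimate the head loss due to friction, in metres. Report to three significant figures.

h_f ≈ 2.04 m

V = 4Q/(πD²) = 4·0.134/(π·0.330²) = 1.567 m/s
Re = VD/ν = 1.567·0.330/7.97×10^-7 = 6.49×10^5 → turbulent
ε/D = 0.0017/330 = 5.15×10^-6
Swamee-Jain: f = 0.01260
h_f = f(L/D)V²/(2g) = 0.01260·(427/0.330)·1.567²/(2·9.81) = 2.040 m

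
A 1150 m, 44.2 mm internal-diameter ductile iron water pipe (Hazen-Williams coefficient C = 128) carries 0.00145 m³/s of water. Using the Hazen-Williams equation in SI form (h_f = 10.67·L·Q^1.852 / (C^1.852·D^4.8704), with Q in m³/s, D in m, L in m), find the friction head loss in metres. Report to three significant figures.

h_f ≈ 33.6 m

h_f = 10.67·1150·0.00145^1.852 / (128^1.852·0.0442^4.8704) = 33.61 m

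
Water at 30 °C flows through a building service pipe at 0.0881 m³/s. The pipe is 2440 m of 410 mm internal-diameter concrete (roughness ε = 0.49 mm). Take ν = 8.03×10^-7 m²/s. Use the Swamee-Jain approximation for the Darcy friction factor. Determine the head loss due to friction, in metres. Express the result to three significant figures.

V = 4Q/(πD²) = 4·0.0881/(π·0.410²) = 0.6673 m/s
Re = VD/ν = 0.6673·0.410/8.03×10^-7 = 3.41×10^5 → turbulent
ε/D = 0.49/410 = 0.00120
Swamee-Jain: f = 0.02142
h_f = f(L/D)V²/(2g) = 0.02142·(2440/0.410)·0.6673²/(2·9.81) = 2.893 m

h_f ≈ 2.89 m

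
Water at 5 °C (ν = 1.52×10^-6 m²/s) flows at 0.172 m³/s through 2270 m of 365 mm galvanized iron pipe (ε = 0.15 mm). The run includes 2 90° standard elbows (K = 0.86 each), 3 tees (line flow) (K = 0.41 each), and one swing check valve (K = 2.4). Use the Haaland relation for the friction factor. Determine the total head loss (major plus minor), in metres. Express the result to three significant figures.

H_L ≈ 15.5 m

V = 4Q/(πD²) = 1.644 m/s; V²/2g = 0.1377 m
Re = 3.95×10^5, ε/D = 4.11×10^-4 → f = 0.01721 (Haaland)
Major: h_f = f(L/D)·V²/2g = 0.01721·6219·0.1377 = 14.74 m
Minor: ΣK = 5.35; h_m = ΣK·V²/2g = 0.7368 m
Total H_L = 14.74 + 0.7368 = 15.48 m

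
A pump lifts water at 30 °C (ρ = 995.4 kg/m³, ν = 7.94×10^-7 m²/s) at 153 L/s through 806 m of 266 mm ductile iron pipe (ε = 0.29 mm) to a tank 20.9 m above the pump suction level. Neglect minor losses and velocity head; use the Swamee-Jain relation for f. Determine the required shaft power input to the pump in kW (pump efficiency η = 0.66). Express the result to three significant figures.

P_shaft ≈ 102 kW

V = 4Q/(πD²) = 2.753 m/s; Re = 9.22×10^5; ε/D = 0.00109; f = 0.02046
h_f = f(L/D)V²/2g = 23.95 m
Total head H = z + h_f = 20.9 + 23.95 = 44.85 m
P_hyd = ρgQH = 995.4·9.81·0.153·44.85 = 67.00 kW
P_shaft = P_hyd/η = 67.00/0.66 = 101.5 kW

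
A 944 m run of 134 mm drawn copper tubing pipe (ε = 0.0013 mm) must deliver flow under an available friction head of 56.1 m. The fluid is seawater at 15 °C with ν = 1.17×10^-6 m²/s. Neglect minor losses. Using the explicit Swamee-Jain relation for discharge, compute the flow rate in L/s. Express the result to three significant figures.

Q ≈ 47.2 L/s

Swamee-Jain (Type II): Q = -0.965·√(gD⁵h_f/L)·ln[ε/(3.7D) + √(3.17ν²L/(gD³h_f))]
√(gD⁵h_f/L) = √(9.81·0.134⁵·56.1/944) = 0.005019
ε/(3.7D) = 2.62×10^-6; √(3.17ν²L/(gD³h_f)) = 5.56×10^-5
Q = -0.965·0.005019·ln(5.824×10^-5) = 0.04722 m³/s
Check: V = 3.35 m/s, Re = 3.84×10^5, f = 0.01387, h_f = 55.8 m ≈ 56.1 m ✓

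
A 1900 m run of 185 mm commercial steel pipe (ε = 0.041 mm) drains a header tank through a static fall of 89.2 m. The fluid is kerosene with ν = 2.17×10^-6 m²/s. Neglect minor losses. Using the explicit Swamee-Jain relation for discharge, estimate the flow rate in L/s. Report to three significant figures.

Q ≈ 86.2 L/s

Swamee-Jain (Type II): Q = -0.965·√(gD⁵h_f/L)·ln[ε/(3.7D) + √(3.17ν²L/(gD³h_f))]
√(gD⁵h_f/L) = √(9.81·0.185⁵·89.2/1900) = 0.009990
ε/(3.7D) = 5.99×10^-5; √(3.17ν²L/(gD³h_f)) = 7.15×10^-5
Q = -0.965·0.009990·ln(1.314×10^-4) = 0.08616 m³/s
Check: V = 3.21 m/s, Re = 2.73×10^5, f = 0.01665, h_f = 89.5 m ≈ 89.2 m ✓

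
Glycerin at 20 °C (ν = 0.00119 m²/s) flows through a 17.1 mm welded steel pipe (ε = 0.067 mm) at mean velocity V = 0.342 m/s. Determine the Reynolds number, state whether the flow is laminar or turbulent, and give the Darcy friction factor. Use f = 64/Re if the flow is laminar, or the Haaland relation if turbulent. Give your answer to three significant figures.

Re = VD/ν = 0.3420·0.0171/0.00119 = 4.91
Re < 2300 → laminar → f = 64/Re = 13.02

Re ≈ 4.91; laminar; f = 64/Re ≈ 13.0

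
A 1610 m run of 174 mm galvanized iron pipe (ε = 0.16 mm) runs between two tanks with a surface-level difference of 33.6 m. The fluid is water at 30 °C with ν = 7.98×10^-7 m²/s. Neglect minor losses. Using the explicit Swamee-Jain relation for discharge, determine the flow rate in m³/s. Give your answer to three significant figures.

Swamee-Jain (Type II): Q = -0.965·√(gD⁵h_f/L)·ln[ε/(3.7D) + √(3.17ν²L/(gD³h_f))]
√(gD⁵h_f/L) = √(9.81·0.174⁵·33.6/1610) = 0.005714
ε/(3.7D) = 2.49×10^-4; √(3.17ν²L/(gD³h_f)) = 4.33×10^-5
Q = -0.965·0.005714·ln(2.918×10^-4) = 0.04488 m³/s
Check: V = 1.89 m/s, Re = 4.12×10^5, f = 0.02013, h_f = 33.8 m ≈ 33.6 m ✓

Q ≈ 0.0449 m³/s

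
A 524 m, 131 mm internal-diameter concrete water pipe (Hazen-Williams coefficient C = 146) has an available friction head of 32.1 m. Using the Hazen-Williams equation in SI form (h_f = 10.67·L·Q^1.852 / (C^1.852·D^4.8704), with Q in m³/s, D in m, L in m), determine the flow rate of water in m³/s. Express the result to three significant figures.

Q ≈ 0.0429 m³/s

Rearranging: Q = [h_f·C^1.852·D^4.8704 / (10.67·L)]^(1/1.852)
Q = [32.1·146^1.852·0.131^4.8704 / (10.67·524)]^0.540 = 0.04294 m³/s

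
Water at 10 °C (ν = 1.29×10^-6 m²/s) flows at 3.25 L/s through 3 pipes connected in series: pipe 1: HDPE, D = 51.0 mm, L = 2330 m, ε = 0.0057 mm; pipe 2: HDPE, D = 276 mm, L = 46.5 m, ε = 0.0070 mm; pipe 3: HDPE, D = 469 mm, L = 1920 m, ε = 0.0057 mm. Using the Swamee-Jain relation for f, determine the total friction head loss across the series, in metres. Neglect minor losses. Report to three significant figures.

Pipe 1: V = 1.591 m/s, Re = 6.29×10^4, ε/D = 1.12×10^-4, f = 0.02024, h_1 = f(L/D)V²/2g = 119.3 m
Pipe 2: V = 0.05432 m/s, Re = 1.16×10^4, ε/D = 2.54×10^-5, f = 0.02978, h_2 = f(L/D)V²/2g = 7.546×10^-4 m
Pipe 3: V = 0.01881 m/s, Re = 6840, ε/D = 1.22×10^-5, f = 0.03450, h_3 = f(L/D)V²/2g = 0.002548 m
Series → Q common, losses add: H = Σh = 119.3 m

H ≈ 119 m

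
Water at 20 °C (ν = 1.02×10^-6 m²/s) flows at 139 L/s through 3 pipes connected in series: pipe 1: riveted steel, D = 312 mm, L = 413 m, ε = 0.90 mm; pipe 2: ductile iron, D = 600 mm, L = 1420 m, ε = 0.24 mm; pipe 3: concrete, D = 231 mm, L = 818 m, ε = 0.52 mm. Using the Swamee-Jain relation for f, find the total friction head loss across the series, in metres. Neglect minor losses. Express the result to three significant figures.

H ≈ 55.0 m

Pipe 1: V = 1.818 m/s, Re = 5.56×10^5, ε/D = 0.00288, f = 0.02623, h_1 = f(L/D)V²/2g = 5.850 m
Pipe 2: V = 0.4916 m/s, Re = 2.89×10^5, ε/D = 4.00×10^-4, f = 0.01778, h_2 = f(L/D)V²/2g = 0.5183 m
Pipe 3: V = 3.317 m/s, Re = 7.51×10^5, ε/D = 0.00225, f = 0.02449, h_3 = f(L/D)V²/2g = 48.62 m
Series → Q common, losses add: H = Σh = 54.99 m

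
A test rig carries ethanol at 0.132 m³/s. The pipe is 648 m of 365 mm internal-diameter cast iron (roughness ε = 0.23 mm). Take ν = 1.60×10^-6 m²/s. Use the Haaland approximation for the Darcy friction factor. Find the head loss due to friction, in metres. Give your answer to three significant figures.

V = 4Q/(πD²) = 4·0.132/(π·0.365²) = 1.262 m/s
Re = VD/ν = 1.262·0.365/1.60×10^-6 = 2.88×10^5 → turbulent
ε/D = 0.23/365 = 6.30×10^-4
Haaland: f = 0.01884
h_f = f(L/D)V²/(2g) = 0.01884·(648/0.365)·1.262²/(2·9.81) = 2.712 m

h_f ≈ 2.71 m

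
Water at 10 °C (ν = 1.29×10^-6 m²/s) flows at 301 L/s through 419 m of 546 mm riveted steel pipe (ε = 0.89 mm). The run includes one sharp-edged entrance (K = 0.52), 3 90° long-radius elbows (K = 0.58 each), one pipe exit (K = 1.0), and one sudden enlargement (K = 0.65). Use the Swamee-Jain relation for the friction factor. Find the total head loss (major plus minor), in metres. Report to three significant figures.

V = 4Q/(πD²) = 1.286 m/s; V²/2g = 0.08423 m
Re = 5.44×10^5, ε/D = 0.00163 → f = 0.02270 (Swamee-Jain)
Major: h_f = f(L/D)·V²/2g = 0.02270·767.4·0.08423 = 1.467 m
Minor: ΣK = 3.91; h_m = ΣK·V²/2g = 0.3294 m
Total H_L = 1.467 + 0.3294 = 1.797 m

H_L ≈ 1.80 m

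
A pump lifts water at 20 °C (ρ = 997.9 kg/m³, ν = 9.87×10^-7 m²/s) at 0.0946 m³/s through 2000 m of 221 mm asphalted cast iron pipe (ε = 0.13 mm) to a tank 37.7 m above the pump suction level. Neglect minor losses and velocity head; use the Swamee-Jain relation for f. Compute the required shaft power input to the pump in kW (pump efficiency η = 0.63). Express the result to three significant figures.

P_shaft ≈ 131 kW

V = 4Q/(πD²) = 2.466 m/s; Re = 5.52×10^5; ε/D = 5.88×10^-4; f = 0.01823
h_f = f(L/D)V²/2g = 51.13 m
Total head H = z + h_f = 37.7 + 51.13 = 88.83 m
P_hyd = ρgQH = 997.9·9.81·0.0946·88.83 = 82.27 kW
P_shaft = P_hyd/η = 82.27/0.63 = 130.6 kW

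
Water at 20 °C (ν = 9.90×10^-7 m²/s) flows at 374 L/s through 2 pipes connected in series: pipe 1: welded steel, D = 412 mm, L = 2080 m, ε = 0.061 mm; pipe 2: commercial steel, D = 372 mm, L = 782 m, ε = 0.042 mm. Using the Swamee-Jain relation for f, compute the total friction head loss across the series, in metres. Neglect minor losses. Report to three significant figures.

H ≈ 45.4 m

Pipe 1: V = 2.805 m/s, Re = 1.17×10^6, ε/D = 1.48×10^-4, f = 0.01402, h_1 = f(L/D)V²/2g = 28.39 m
Pipe 2: V = 3.441 m/s, Re = 1.29×10^6, ε/D = 1.13×10^-4, f = 0.01344, h_2 = f(L/D)V²/2g = 17.05 m
Series → Q common, losses add: H = Σh = 45.44 m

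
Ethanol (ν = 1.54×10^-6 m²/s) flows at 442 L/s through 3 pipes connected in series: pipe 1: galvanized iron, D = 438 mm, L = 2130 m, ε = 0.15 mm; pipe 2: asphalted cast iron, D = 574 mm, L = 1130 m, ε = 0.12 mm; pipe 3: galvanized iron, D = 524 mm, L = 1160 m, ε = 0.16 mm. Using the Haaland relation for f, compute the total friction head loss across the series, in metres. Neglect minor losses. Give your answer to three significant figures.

H ≈ 46.3 m

Pipe 1: V = 2.933 m/s, Re = 8.34×10^5, ε/D = 3.42×10^-4, f = 0.01608, h_1 = f(L/D)V²/2g = 34.30 m
Pipe 2: V = 1.708 m/s, Re = 6.37×10^5, ε/D = 2.09×10^-4, f = 0.01510, h_2 = f(L/D)V²/2g = 4.420 m
Pipe 3: V = 2.050 m/s, Re = 6.97×10^5, ε/D = 3.05×10^-4, f = 0.01590, h_3 = f(L/D)V²/2g = 7.535 m
Series → Q common, losses add: H = Σh = 46.25 m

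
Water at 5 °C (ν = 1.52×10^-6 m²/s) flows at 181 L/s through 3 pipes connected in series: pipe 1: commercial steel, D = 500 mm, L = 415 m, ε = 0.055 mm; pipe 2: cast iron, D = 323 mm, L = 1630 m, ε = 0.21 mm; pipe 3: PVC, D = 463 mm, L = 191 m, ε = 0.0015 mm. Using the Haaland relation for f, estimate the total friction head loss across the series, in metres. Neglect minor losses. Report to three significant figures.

Pipe 1: V = 0.9218 m/s, Re = 3.03×10^5, ε/D = 1.10×10^-4, f = 0.01530, h_1 = f(L/D)V²/2g = 0.5498 m
Pipe 2: V = 2.209 m/s, Re = 4.69×10^5, ε/D = 6.50×10^-4, f = 0.01851, h_2 = f(L/D)V²/2g = 23.23 m
Pipe 3: V = 1.075 m/s, Re = 3.27×10^5, ε/D = 3.24×10^-6, f = 0.01414, h_3 = f(L/D)V²/2g = 0.3435 m
Series → Q common, losses add: H = Σh = 24.13 m

H ≈ 24.1 m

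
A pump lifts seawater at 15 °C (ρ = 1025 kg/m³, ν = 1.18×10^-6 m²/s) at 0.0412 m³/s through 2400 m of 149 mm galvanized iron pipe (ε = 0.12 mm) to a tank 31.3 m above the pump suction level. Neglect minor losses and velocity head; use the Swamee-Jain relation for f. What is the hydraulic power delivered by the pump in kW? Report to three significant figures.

P_hyd ≈ 50.8 kW

V = 4Q/(πD²) = 2.363 m/s; Re = 2.98×10^5; ε/D = 8.05×10^-4; f = 0.01990
h_f = f(L/D)V²/2g = 91.21 m
Total head H = z + h_f = 31.3 + 91.21 = 122.5 m
P_hyd = ρgQH = 1025·9.81·0.0412·122.5 = 50.75 kW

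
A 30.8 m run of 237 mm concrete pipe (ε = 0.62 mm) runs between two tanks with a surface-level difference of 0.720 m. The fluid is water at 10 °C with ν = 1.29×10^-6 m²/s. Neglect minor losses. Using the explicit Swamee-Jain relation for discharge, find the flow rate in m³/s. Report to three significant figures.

Swamee-Jain (Type II): Q = -0.965·√(gD⁵h_f/L)·ln[ε/(3.7D) + √(3.17ν²L/(gD³h_f))]
√(gD⁵h_f/L) = √(9.81·0.237⁵·0.720/30.8) = 0.01309
ε/(3.7D) = 7.07×10^-4; √(3.17ν²L/(gD³h_f)) = 4.16×10^-5
Q = -0.965·0.01309·ln(7.486×10^-4) = 0.09095 m³/s
Check: V = 2.06 m/s, Re = 3.79×10^5, f = 0.02571, h_f = 0.724 m ≈ 0.720 m ✓

Q ≈ 0.0909 m³/s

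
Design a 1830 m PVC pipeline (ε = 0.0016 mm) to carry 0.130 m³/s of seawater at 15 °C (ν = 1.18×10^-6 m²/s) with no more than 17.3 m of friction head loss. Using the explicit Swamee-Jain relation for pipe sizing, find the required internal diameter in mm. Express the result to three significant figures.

D ≈ 291 mm

Swamee-Jain (Type III): D = 0.66·[ε^1.25·(LQ²/(gh_f))^4.75 + ν·Q^9.4·(L/(gh_f))^5.2]^0.04
LQ²/(gh_f) = 0.1822; L/(gh_f) = 10.78
Term 1 = ε^1.25·(…)^4.75 = 1.75×10^-11; Term 2 = ν·Q^9.4·(…)^5.2 = 1.30×10^-9
D = 0.66·(1.75×10^-11 + 1.30×10^-9)^0.04 = 0.2913 m = 291 mm
Check: V = 1.95 m/s, Re = 4.82×10^5, f = 0.01327, h_f = 16.2 m ≈ 17.3 m ✓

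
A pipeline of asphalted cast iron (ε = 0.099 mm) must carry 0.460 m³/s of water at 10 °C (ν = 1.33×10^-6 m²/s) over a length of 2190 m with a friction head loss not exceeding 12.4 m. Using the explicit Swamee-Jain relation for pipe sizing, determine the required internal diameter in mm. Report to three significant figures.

Swamee-Jain (Type III): D = 0.66·[ε^1.25·(LQ²/(gh_f))^4.75 + ν·Q^9.4·(L/(gh_f))^5.2]^0.04
LQ²/(gh_f) = 3.810; L/(gh_f) = 18.00
Term 1 = ε^1.25·(…)^4.75 = 0.00567; Term 2 = ν·Q^9.4·(…)^5.2 = 0.00303
D = 0.66·(0.00567 + 0.00303)^0.04 = 0.5459 m = 546 mm
Check: V = 1.97 m/s, Re = 8.07×10^5, f = 0.01476, h_f = 11.7 m ≈ 12.4 m ✓

D ≈ 546 mm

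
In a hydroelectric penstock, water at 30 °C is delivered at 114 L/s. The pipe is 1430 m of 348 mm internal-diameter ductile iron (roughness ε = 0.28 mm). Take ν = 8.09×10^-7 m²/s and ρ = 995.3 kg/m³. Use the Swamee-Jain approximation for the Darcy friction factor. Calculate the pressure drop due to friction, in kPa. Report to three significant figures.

Δp ≈ 57.1 kPa

V = 4Q/(πD²) = 4·0.114/(π·0.348²) = 1.199 m/s
Re = VD/ν = 1.199·0.348/8.09×10^-7 = 5.16×10^5 → turbulent
ε/D = 0.28/348 = 8.05×10^-4
Swamee-Jain: f = 0.01943
h_f = f(L/D)V²/(2g) = 0.01943·(1430/0.348)·1.199²/(2·9.81) = 5.847 m
Δp = ρg·h_f = 995.3·9.81·5.847 = 57.08 kPa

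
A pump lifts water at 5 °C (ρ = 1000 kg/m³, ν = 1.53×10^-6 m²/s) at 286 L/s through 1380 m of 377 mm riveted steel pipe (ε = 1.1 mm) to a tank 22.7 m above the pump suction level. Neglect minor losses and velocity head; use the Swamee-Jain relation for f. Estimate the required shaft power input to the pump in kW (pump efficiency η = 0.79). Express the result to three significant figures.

V = 4Q/(πD²) = 2.562 m/s; Re = 6.31×10^5; ε/D = 0.00292; f = 0.02628
h_f = f(L/D)V²/2g = 32.18 m
Total head H = z + h_f = 22.7 + 32.18 = 54.88 m
P_hyd = ρgQH = 1000·9.81·0.286·54.88 = 154.0 kW
P_shaft = P_hyd/η = 154.0/0.79 = 194.9 kW

P_shaft ≈ 195 kW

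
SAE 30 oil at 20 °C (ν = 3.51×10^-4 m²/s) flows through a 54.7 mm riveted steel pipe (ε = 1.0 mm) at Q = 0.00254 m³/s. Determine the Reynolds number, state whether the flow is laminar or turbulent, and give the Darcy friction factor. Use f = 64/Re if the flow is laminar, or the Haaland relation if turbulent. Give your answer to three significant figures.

Re ≈ 168; laminar; f = 64/Re ≈ 0.380

V = 4Q/(πD²) = 1.081 m/s
Re = VD/ν = 1.081·0.0547/3.51×10^-4 = 168
Re < 2300 → laminar → f = 64/Re = 0.3800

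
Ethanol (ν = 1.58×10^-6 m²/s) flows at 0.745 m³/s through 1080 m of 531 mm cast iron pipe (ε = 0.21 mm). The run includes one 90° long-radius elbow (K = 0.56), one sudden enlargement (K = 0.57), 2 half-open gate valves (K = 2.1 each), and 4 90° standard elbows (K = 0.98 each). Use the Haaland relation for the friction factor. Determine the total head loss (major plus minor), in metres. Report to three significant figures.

H_L ≈ 24.5 m

V = 4Q/(πD²) = 3.364 m/s; V²/2g = 0.5768 m
Re = 1.13×10^6, ε/D = 3.95×10^-4 → f = 0.01635 (Haaland)
Major: h_f = f(L/D)·V²/2g = 0.01635·2034·0.5768 = 19.18 m
Minor: ΣK = 9.25; h_m = ΣK·V²/2g = 5.336 m
Total H_L = 19.18 + 5.336 = 24.52 m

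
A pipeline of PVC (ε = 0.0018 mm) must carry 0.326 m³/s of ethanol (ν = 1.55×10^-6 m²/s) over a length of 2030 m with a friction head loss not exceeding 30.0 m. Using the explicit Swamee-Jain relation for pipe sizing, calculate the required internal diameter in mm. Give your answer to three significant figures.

D ≈ 379 mm

Swamee-Jain (Type III): D = 0.66·[ε^1.25·(LQ²/(gh_f))^4.75 + ν·Q^9.4·(L/(gh_f))^5.2]^0.04
LQ²/(gh_f) = 0.7331; L/(gh_f) = 6.898
Term 1 = ε^1.25·(…)^4.75 = 1.51×10^-8; Term 2 = ν·Q^9.4·(…)^5.2 = 9.46×10^-7
D = 0.66·(1.51×10^-8 + 9.46×10^-7)^0.04 = 0.3792 m = 379 mm
Check: V = 2.89 m/s, Re = 7.06×10^5, f = 0.01241, h_f = 28.2 m ≈ 30.0 m ✓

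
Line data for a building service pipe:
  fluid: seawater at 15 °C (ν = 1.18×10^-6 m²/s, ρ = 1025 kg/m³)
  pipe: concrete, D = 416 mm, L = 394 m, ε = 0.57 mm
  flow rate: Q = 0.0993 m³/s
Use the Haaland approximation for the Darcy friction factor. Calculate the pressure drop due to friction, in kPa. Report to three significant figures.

V = 4Q/(πD²) = 4·0.0993/(π·0.416²) = 0.7306 m/s
Re = VD/ν = 0.7306·0.416/1.18×10^-6 = 2.58×10^5 → turbulent
ε/D = 0.57/416 = 0.00137
Haaland: f = 0.02207
h_f = f(L/D)V²/(2g) = 0.02207·(394/0.416)·0.7306²/(2·9.81) = 0.5686 m
Δp = ρg·h_f = 1025·9.81·0.5686 = 5.718 kPa

Δp ≈ 5.72 kPa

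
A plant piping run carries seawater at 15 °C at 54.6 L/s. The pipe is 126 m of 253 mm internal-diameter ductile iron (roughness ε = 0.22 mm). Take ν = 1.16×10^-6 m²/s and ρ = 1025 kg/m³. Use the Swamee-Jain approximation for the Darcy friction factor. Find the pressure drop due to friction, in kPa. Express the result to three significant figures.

V = 4Q/(πD²) = 4·0.0546/(π·0.253²) = 1.086 m/s
Re = VD/ν = 1.086·0.253/1.16×10^-6 = 2.37×10^5 → turbulent
ε/D = 0.22/253 = 8.70×10^-4
Swamee-Jain: f = 0.02045
h_f = f(L/D)V²/(2g) = 0.02045·(126/0.253)·1.086²/(2·9.81) = 0.6122 m
Δp = ρg·h_f = 1025·9.81·0.6122 = 6.155 kPa

Δp ≈ 6.16 kPa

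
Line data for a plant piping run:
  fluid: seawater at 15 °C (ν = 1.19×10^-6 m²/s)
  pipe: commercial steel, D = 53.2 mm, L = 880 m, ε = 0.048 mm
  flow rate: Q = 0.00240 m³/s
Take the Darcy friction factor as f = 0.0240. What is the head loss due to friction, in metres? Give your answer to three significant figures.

h_f ≈ 23.6 m

V = 4Q/(πD²) = 4·0.00240/(π·0.0532²) = 1.080 m/s
h_f = f(L/D)V²/(2g) = 0.02400·(880/0.0532)·1.080²/(2·9.81) = 23.59 m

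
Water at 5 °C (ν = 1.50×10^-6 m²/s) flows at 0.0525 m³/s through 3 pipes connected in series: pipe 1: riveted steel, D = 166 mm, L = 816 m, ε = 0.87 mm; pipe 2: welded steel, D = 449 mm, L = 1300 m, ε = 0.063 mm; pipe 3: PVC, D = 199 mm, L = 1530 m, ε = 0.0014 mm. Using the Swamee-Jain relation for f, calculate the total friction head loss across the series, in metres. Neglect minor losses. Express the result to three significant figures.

Pipe 1: V = 2.426 m/s, Re = 2.68×10^5, ε/D = 0.00524, f = 0.03129, h_1 = f(L/D)V²/2g = 46.14 m
Pipe 2: V = 0.3316 m/s, Re = 9.93×10^4, ε/D = 1.40×10^-4, f = 0.01870, h_2 = f(L/D)V²/2g = 0.3034 m
Pipe 3: V = 1.688 m/s, Re = 2.24×10^5, ε/D = 7.04×10^-6, f = 0.01526, h_3 = f(L/D)V²/2g = 17.04 m
Series → Q common, losses add: H = Σh = 63.48 m

H ≈ 63.5 m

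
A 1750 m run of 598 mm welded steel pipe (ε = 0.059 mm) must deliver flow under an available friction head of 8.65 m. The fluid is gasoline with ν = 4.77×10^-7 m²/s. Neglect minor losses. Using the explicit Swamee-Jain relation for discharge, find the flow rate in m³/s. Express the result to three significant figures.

Q ≈ 0.603 m³/s

Swamee-Jain (Type II): Q = -0.965·√(gD⁵h_f/L)·ln[ε/(3.7D) + √(3.17ν²L/(gD³h_f))]
√(gD⁵h_f/L) = √(9.81·0.598⁵·8.65/1750) = 0.06089
ε/(3.7D) = 2.67×10^-5; √(3.17ν²L/(gD³h_f)) = 8.34×10^-6
Q = -0.965·0.06089·ln(3.501×10^-5) = 0.6029 m³/s
Check: V = 2.15 m/s, Re = 2.69×10^6, f = 0.01266, h_f = 8.70 m ≈ 8.65 m ✓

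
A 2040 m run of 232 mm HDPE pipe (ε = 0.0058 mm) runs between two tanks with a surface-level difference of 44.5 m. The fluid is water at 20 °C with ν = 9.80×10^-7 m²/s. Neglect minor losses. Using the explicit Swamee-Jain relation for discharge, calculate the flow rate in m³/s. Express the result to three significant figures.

Swamee-Jain (Type II): Q = -0.965·√(gD⁵h_f/L)·ln[ε/(3.7D) + √(3.17ν²L/(gD³h_f))]
√(gD⁵h_f/L) = √(9.81·0.232⁵·44.5/2040) = 0.01199
ε/(3.7D) = 6.76×10^-6; √(3.17ν²L/(gD³h_f)) = 3.38×10^-5
Q = -0.965·0.01199·ln(4.051×10^-5) = 0.1170 m³/s
Check: V = 2.77 m/s, Re = 6.55×10^5, f = 0.01294, h_f = 44.4 m ≈ 44.5 m ✓

Q ≈ 0.117 m³/s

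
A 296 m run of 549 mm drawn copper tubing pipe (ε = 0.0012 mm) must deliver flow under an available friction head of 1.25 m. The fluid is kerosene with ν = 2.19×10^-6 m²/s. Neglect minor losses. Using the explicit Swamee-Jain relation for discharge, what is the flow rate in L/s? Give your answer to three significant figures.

Q ≈ 436 L/s

Swamee-Jain (Type II): Q = -0.965·√(gD⁵h_f/L)·ln[ε/(3.7D) + √(3.17ν²L/(gD³h_f))]
√(gD⁵h_f/L) = √(9.81·0.549⁵·1.25/296) = 0.04545
ε/(3.7D) = 5.91×10^-7; √(3.17ν²L/(gD³h_f)) = 4.71×10^-5
Q = -0.965·0.04545·ln(4.769×10^-5) = 0.4365 m³/s
Check: V = 1.84 m/s, Re = 4.62×10^5, f = 0.01331, h_f = 1.24 m ≈ 1.25 m ✓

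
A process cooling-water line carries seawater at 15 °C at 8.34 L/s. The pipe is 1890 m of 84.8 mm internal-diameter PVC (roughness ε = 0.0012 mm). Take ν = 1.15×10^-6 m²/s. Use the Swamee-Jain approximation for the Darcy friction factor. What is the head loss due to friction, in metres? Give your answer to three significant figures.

h_f ≈ 43.7 m

V = 4Q/(πD²) = 4·0.00834/(π·0.0848²) = 1.477 m/s
Re = VD/ν = 1.477·0.0848/1.15×10^-6 = 1.09×10^5 → turbulent
ε/D = 0.0012/84.8 = 1.42×10^-5
Swamee-Jain: f = 0.01764
h_f = f(L/D)V²/(2g) = 0.01764·(1890/0.0848)·1.477²/(2·9.81) = 43.70 m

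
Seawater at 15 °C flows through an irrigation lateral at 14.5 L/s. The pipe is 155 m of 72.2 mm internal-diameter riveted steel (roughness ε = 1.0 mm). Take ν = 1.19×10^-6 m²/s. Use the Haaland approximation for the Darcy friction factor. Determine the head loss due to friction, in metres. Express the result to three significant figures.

h_f ≈ 58.7 m

V = 4Q/(πD²) = 4·0.0145/(π·0.0722²) = 3.542 m/s
Re = VD/ν = 3.542·0.0722/1.19×10^-6 = 2.15×10^5 → turbulent
ε/D = 1.0/72.2 = 0.0139
Haaland: f = 0.04275
h_f = f(L/D)V²/(2g) = 0.04275·(155/0.0722)·3.542²/(2·9.81) = 58.68 m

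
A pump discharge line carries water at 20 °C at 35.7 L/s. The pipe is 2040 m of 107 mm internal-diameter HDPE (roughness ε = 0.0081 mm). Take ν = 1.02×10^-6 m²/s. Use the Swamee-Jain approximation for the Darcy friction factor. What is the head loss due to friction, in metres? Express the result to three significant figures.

V = 4Q/(πD²) = 4·0.0357/(π·0.107²) = 3.970 m/s
Re = VD/ν = 3.970·0.107/1.02×10^-6 = 4.16×10^5 → turbulent
ε/D = 0.0081/107 = 7.57×10^-5
Swamee-Jain: f = 0.01451
h_f = f(L/D)V²/(2g) = 0.01451·(2040/0.107)·3.970²/(2·9.81) = 222.3 m

h_f ≈ 222 m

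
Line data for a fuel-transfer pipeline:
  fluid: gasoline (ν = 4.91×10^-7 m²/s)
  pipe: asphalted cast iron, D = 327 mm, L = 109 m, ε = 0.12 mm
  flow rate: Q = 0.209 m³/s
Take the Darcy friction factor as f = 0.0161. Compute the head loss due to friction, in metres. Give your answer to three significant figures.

h_f ≈ 1.69 m

V = 4Q/(πD²) = 4·0.209/(π·0.327²) = 2.489 m/s
h_f = f(L/D)V²/(2g) = 0.01610·(109/0.327)·2.489²/(2·9.81) = 1.694 m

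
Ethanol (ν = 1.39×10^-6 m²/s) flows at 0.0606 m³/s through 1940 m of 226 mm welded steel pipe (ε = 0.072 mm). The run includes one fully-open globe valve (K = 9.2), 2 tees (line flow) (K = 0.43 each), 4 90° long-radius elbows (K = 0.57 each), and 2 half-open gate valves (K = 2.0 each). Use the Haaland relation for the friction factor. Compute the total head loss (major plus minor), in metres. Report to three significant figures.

H_L ≈ 19.1 m

V = 4Q/(πD²) = 1.511 m/s; V²/2g = 0.1163 m
Re = 2.46×10^5, ε/D = 3.19×10^-4 → f = 0.01725 (Haaland)
Major: h_f = f(L/D)·V²/2g = 0.01725·8584·0.1163 = 17.22 m
Minor: ΣK = 16.3; h_m = ΣK·V²/2g = 1.901 m
Total H_L = 17.22 + 1.901 = 19.12 m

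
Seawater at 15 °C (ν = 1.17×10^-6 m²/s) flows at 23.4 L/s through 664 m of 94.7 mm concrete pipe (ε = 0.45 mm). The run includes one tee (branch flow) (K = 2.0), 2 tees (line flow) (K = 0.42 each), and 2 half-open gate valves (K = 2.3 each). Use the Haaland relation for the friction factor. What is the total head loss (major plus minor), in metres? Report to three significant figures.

V = 4Q/(πD²) = 3.322 m/s; V²/2g = 0.5625 m
Re = 2.69×10^5, ε/D = 0.00475 → f = 0.03030 (Haaland)
Major: h_f = f(L/D)·V²/2g = 0.03030·7012·0.5625 = 119.5 m
Minor: ΣK = 7.44; h_m = ΣK·V²/2g = 4.185 m
Total H_L = 119.5 + 4.185 = 123.7 m

H_L ≈ 124 m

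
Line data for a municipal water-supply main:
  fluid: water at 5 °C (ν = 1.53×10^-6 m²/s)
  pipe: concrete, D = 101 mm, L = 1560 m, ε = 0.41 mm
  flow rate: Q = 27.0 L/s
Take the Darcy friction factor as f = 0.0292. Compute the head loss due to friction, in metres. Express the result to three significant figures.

h_f ≈ 261 m

V = 4Q/(πD²) = 4·0.0270/(π·0.101²) = 3.370 m/s
h_f = f(L/D)V²/(2g) = 0.02920·(1560/0.101)·3.370²/(2·9.81) = 261.1 m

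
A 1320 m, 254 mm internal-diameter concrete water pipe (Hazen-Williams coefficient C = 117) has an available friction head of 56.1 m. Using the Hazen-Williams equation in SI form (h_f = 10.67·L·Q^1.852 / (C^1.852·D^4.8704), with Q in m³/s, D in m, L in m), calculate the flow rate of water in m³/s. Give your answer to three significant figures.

Rearranging: Q = [h_f·C^1.852·D^4.8704 / (10.67·L)]^(1/1.852)
Q = [56.1·117^1.852·0.254^4.8704 / (10.67·1320)]^0.540 = 0.1612 m³/s

Q ≈ 0.161 m³/s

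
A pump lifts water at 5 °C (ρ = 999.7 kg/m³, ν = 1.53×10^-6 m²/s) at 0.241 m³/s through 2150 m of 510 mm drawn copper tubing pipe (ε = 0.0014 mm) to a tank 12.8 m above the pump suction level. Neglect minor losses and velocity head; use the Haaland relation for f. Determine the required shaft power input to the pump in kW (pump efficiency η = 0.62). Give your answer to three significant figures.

V = 4Q/(πD²) = 1.180 m/s; Re = 3.93×10^5; ε/D = 2.75×10^-6; f = 0.01367
h_f = f(L/D)V²/2g = 4.087 m
Total head H = z + h_f = 12.8 + 4.087 = 16.89 m
P_hyd = ρgQH = 999.7·9.81·0.241·16.89 = 39.91 kW
P_shaft = P_hyd/η = 39.91/0.62 = 64.38 kW

P_shaft ≈ 64.4 kW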